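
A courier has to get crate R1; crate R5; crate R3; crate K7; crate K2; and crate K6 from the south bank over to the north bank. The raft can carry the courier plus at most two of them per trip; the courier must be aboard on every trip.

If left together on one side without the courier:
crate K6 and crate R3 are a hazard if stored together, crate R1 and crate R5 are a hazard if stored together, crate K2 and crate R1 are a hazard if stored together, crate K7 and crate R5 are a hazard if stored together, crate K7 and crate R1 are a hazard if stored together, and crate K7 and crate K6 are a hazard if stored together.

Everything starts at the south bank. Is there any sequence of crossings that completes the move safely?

Whatever the first load, the items left behind include a forbidden pair without the courier. No opening move is safe, so no plan exists.

No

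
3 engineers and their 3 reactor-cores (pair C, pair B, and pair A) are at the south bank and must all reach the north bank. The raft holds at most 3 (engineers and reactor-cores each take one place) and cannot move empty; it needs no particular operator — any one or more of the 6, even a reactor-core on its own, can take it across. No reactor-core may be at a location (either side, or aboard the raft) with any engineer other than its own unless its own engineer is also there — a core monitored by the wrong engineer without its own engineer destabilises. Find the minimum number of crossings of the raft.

Counting alone: each trip to the north bank takes at most 3 across and each return brings at least 1 back, so after t trips out (and t−1 returns) at most 3t − (t−1) of the 6 are across; that first reaches 6 at t = 3, so at least 5 crossings are needed.
The plan below uses exactly 5 crossings, so it is optimal:
1. engineer C and reactor-core C cross → the north bank.
2. engineer C crosses ← the south bank.
3. engineer A, engineer B, and engineer C cross → the north bank.
4. reactor-core C crosses ← the south bank.
5. reactor-core A, reactor-core B, and reactor-core C cross → the north bank.

5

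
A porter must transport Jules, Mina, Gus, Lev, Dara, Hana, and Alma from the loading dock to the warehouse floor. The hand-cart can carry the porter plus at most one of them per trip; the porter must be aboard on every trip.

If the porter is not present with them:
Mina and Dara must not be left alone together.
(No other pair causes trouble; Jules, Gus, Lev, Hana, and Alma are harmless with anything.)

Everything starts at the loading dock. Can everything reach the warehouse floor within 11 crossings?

No

Counting alone: the porter can take at most 1 across per trip to the warehouse floor, so moving all 7 needs at least 7 loaded trips out, with a return between consecutive ones — at least 13 crossings.
Since 11 < 13, 11 crossings cannot be enough. (The shortest complete plan in fact takes 13:)
1. Porter goes to the warehouse floor with Mina.
2. Porter goes back to the loading dock alone.
3. Porter goes to the warehouse floor with Jules.
4. Porter goes back to the loading dock alone.
5. Porter goes to the warehouse floor with Gus.
6. Porter goes back to the loading dock alone.
7. Porter goes to the warehouse floor with Lev.
8. Porter goes back to the loading dock alone.
9. Porter goes to the warehouse floor with Hana.
10. Porter goes back to the loading dock alone.
11. Porter goes to the warehouse floor with Alma.
12. Porter goes back to the loading dock alone.
13. Porter goes to the warehouse floor with Dara.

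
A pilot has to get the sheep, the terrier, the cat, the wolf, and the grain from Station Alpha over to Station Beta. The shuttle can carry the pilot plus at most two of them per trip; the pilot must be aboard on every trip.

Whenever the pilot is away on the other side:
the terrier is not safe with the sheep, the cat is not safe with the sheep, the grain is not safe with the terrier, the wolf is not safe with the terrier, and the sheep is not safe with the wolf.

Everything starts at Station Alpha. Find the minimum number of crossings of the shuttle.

Counting alone: the pilot can take at most 2 across per trip to Station Beta, so moving all 5 needs at least 3 loaded trips out, with a return between consecutive ones — at least 5 crossings.
The safety rule pushes this higher. Following every safe sequence of crossings, the most of the 5 that can be at Station Beta as the shuttle arrives there on crossing 5 is 4 — never all 5.
So no plan with fewer than 7 crossings exists, and this one achieves 7:
1. Pilot goes to Station Beta with the sheep and the terrier.
2. Pilot goes back to Station Alpha with the sheep.
3. Pilot goes to Station Beta with the cat and the sheep.
4. Pilot goes back to Station Alpha with the sheep.
5. Pilot goes to Station Beta with the grain and the wolf.
6. Pilot goes back to Station Alpha with the terrier.
7. Pilot goes to Station Beta with the sheep and the terrier.

7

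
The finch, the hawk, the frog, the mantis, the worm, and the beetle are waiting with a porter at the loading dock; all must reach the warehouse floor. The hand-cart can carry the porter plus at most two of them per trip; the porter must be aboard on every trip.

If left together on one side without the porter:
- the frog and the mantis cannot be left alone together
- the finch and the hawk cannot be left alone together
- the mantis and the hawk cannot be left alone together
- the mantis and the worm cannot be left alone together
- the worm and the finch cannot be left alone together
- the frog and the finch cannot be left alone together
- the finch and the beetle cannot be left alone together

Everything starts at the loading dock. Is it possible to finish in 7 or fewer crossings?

Yes

Yes — this plan uses 7 crossings (≤ 7):
1. Porter goes to the warehouse floor with the finch and the mantis.
2. Porter goes back to the loading dock alone.
3. Porter goes to the warehouse floor with the frog and the hawk.
4. Porter goes back to the loading dock with the finch and the mantis.
5. Porter goes to the warehouse floor with the beetle and the worm.
6. Porter goes back to the loading dock alone.
7. Porter goes to the warehouse floor with the finch and the mantis.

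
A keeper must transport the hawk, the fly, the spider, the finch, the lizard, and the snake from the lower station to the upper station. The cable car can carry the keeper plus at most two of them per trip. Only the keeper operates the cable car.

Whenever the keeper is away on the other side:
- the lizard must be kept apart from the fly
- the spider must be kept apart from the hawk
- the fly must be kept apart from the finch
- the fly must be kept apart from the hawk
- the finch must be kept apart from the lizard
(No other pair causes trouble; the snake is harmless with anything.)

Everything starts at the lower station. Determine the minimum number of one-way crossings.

Whatever the first load, the items left behind include a forbidden pair without the keeper. No opening move is safe, so no plan exists.

impossible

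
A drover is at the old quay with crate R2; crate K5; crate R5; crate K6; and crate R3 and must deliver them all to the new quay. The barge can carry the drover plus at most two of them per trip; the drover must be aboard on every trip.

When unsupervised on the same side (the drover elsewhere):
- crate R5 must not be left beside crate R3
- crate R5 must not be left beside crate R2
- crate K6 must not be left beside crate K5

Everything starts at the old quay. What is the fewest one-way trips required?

Counting alone: the drover can take at most 2 across per trip to the new quay, so moving all 5 needs at least 3 loaded trips out, with a return between consecutive ones — at least 5 crossings.
The plan below uses exactly 5 crossings, so it is optimal:
1. Drover goes to the new quay with crate K5 and crate R5.
2. Drover goes back to the old quay alone.
3. Drover goes to the new quay with crate R2 and crate R3.
4. Drover goes back to the old quay with crate R5.
5. Drover goes to the new quay with crate K6 and crate R5.

5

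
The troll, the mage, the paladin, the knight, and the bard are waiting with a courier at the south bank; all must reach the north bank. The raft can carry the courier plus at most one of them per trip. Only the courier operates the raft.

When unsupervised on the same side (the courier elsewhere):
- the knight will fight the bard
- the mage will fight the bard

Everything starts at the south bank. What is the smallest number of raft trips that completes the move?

Counting alone: the courier can take at most 1 across per trip to the north bank, so moving all 5 needs at least 5 loaded trips out, with a return between consecutive ones — at least 9 crossings.
The safety rule pushes this higher. Following every safe sequence of crossings, the most of the 5 that can be at the north bank as the raft arrives there on crossing 9 is 4 — never all 5.
So no plan with fewer than 11 crossings exists, and this one achieves 11:
1. Courier goes to the north bank with the bard.  [the south bank: the knight, the mage, the paladin, the troll | the north bank: the bard]
2. Courier goes back to the south bank alone.  [the south bank: the knight, the mage, the paladin, the troll | the north bank: the bard]
3. Courier goes to the north bank with the troll.  [the south bank: the knight, the mage, the paladin | the north bank: the bard, the troll]
4. Courier goes back to the south bank alone.  [the south bank: the knight, the mage, the paladin | the north bank: the bard, the troll]
5. Courier goes to the north bank with the mage.  [the south bank: the knight, the paladin | the north bank: the bard, the mage, the troll]
6. Courier goes back to the south bank with the bard.  [the south bank: the bard, the knight, the paladin | the north bank: the mage, the troll]
7. Courier goes to the north bank with the knight.  [the south bank: the bard, the paladin | the north bank: the knight, the mage, the troll]
8. Courier goes back to the south bank alone.  [the south bank: the bard, the paladin | the north bank: the knight, the mage, the troll]
9. Courier goes to the north bank with the paladin.  [the south bank: the bard | the north bank: the knight, the mage, the paladin, the troll]
10. Courier goes back to the south bank alone.  [the south bank: the bard | the north bank: the knight, the mage, the paladin, the troll]
11. Courier goes to the north bank with the bard.  [the south bank: — | the north bank: the bard, the knight, the mage, the paladin, the troll]

11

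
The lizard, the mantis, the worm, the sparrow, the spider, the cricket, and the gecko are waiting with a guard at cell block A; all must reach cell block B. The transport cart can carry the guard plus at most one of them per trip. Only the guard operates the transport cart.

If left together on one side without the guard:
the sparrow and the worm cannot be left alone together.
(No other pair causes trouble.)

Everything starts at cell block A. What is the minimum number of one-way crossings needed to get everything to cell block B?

Counting alone: the guard can take at most 1 across per trip to cell block B, so moving all 7 needs at least 7 loaded trips out, with a return between consecutive ones — at least 13 crossings.
The plan below uses exactly 13 crossings, so it is optimal:
1. Guard goes to cell block B with the worm.
2. Guard goes back to cell block A alone.
3. Guard goes to cell block B with the lizard.
4. Guard goes back to cell block A alone.
5. Guard goes to cell block B with the mantis.
6. Guard goes back to cell block A alone.
7. Guard goes to cell block B with the spider.
8. Guard goes back to cell block A alone.
9. Guard goes to cell block B with the cricket.
10. Guard goes back to cell block A alone.
11. Guard goes to cell block B with the gecko.
12. Guard goes back to cell block A alone.
13. Guard goes to cell block B with the sparrow.

13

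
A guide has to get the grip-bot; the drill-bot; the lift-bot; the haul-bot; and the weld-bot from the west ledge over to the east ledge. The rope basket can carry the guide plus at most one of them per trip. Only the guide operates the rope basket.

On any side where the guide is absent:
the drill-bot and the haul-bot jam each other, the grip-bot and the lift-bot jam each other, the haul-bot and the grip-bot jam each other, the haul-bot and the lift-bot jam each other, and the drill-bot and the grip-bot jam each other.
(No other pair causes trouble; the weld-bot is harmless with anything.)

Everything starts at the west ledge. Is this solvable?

No

Whatever the first load, the items left behind include a forbidden pair without the guide. No opening move is safe, so no plan exists.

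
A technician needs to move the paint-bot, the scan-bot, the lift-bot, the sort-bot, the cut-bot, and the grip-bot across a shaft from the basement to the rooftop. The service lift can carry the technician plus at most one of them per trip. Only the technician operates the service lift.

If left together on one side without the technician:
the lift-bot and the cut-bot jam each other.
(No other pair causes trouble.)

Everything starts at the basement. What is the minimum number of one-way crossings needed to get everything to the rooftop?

Counting alone: the technician can take at most 1 across per trip to the rooftop, so moving all 6 needs at least 6 loaded trips out, with a return between consecutive ones — at least 11 crossings.
The plan below uses exactly 11 crossings, so it is optimal:
1. Technician goes to the rooftop with the lift-bot.  [the basement: the cut-bot, the grip-bot, the paint-bot, the scan-bot, the sort-bot | the rooftop: the lift-bot]
2. Technician goes back to the basement alone.  [the basement: the cut-bot, the grip-bot, the paint-bot, the scan-bot, the sort-bot | the rooftop: the lift-bot]
3. Technician goes to the rooftop with the paint-bot.  [the basement: the cut-bot, the grip-bot, the scan-bot, the sort-bot | the rooftop: the lift-bot, the paint-bot]
4. Technician goes back to the basement alone.  [the basement: the cut-bot, the grip-bot, the scan-bot, the sort-bot | the rooftop: the lift-bot, the paint-bot]
5. Technician goes to the rooftop with the scan-bot.  [the basement: the cut-bot, the grip-bot, the sort-bot | the rooftop: the lift-bot, the paint-bot, the scan-bot]
6. Technician goes back to the basement alone.  [the basement: the cut-bot, the grip-bot, the sort-bot | the rooftop: the lift-bot, the paint-bot, the scan-bot]
7. Technician goes to the rooftop with the sort-bot.  [the basement: the cut-bot, the grip-bot | the rooftop: the lift-bot, the paint-bot, the scan-bot, the sort-bot]
8. Technician goes back to the basement alone.  [the basement: the cut-bot, the grip-bot | the rooftop: the lift-bot, the paint-bot, the scan-bot, the sort-bot]
9. Technician goes to the rooftop with the grip-bot.  [the basement: the cut-bot | the rooftop: the grip-bot, the lift-bot, the paint-bot, the scan-bot, the sort-bot]
10. Technician goes back to the basement alone.  [the basement: the cut-bot | the rooftop: the grip-bot, the lift-bot, the paint-bot, the scan-bot, the sort-bot]
11. Technician goes to the rooftop with the cut-bot.  [the basement: — | the rooftop: the cut-bot, the grip-bot, the lift-bot, the paint-bot, the scan-bot, the sort-bot]

11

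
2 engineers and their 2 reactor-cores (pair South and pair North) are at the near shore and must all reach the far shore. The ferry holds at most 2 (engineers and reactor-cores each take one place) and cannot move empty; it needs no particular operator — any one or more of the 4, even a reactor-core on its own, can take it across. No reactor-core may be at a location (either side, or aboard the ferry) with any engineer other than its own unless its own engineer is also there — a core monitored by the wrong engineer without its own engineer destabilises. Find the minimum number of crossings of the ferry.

5

Counting alone: each trip to the far shore takes at most 2 across and each return brings at least 1 back, so after t trips out (and t−1 returns) at most 2t − (t−1) of the 4 are across; that first reaches 4 at t = 3, so at least 5 crossings are needed.
The plan below uses exactly 5 crossings, so it is optimal:
1. engineer South and reactor-core South cross → the far shore.
2. engineer South crosses ← the near shore.
3. engineer North and engineer South cross → the far shore.
4. engineer North crosses ← the near shore.
5. engineer North and reactor-core North cross → the far shore.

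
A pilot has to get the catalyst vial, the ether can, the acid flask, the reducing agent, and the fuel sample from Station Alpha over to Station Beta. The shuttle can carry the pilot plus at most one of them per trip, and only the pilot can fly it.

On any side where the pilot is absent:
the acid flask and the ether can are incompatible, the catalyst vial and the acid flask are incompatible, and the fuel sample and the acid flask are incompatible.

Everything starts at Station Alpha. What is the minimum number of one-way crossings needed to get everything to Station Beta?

Following every safe sequence of crossings from the start, the most of the 5 that can be at Station Beta as the shuttle arrives there on crossings 1, 3, 5 is 1, 2, 3 respectively; the best ever achieved is 3 of 5.
From crossing 7 on, no configuration arises that was not already reachable earlier: only 18 distinct safe configurations (who is on which side, and where the shuttle is) can ever be reached, none of them has everyone across, and every continuation just revisits them. So no valid plan exists.

impossible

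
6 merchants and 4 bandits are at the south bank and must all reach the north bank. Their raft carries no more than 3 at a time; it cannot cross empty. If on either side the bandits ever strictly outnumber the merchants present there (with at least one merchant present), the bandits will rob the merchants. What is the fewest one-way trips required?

9

Counting alone: each trip to the north bank takes at most 3 across and each return brings at least 1 back, so after t trips out (and t−1 returns) at most 3t − (t−1) of the 10 are across; that first reaches 10 at t = 5, so at least 9 crossings are needed.
The plan below uses exactly 9 crossings, so it is optimal:
1. 2 bandits → the north bank.  (the south bank: 6M 2B; the north bank: 0M 2B)
2. 1 bandit ← the south bank.  (the south bank: 6M 3B; the north bank: 0M 1B)
3. 3 bandits → the north bank.  (the south bank: 6M 0B; the north bank: 0M 4B)
4. 1 bandit ← the south bank.  (the south bank: 6M 1B; the north bank: 0M 3B)
5. 3 merchants → the north bank.  (the south bank: 3M 1B; the north bank: 3M 3B)
6. 1 bandit ← the south bank.  (the south bank: 3M 2B; the north bank: 3M 2B)
7. 1 merchant and 2 bandits → the north bank.  (the south bank: 2M 0B; the north bank: 4M 4B)
8. 1 bandit ← the south bank.  (the south bank: 2M 1B; the north bank: 4M 3B)
9. 2 merchants and 1 bandit → the north bank.  (the south bank: 0M 0B; the north bank: 6M 4B)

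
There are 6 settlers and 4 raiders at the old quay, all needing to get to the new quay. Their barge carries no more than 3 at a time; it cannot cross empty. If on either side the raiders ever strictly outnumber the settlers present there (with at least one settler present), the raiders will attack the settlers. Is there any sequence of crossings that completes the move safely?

1. 2 raiders → the new quay.  (the old quay: 6S 2R; the new quay: 0S 2R)
2. 1 raider ← the old quay.  (the old quay: 6S 3R; the new quay: 0S 1R)
3. 3 raiders → the new quay.  (the old quay: 6S 0R; the new quay: 0S 4R)
4. 1 raider ← the old quay.  (the old quay: 6S 1R; the new quay: 0S 3R)
5. 3 settlers → the new quay.  (the old quay: 3S 1R; the new quay: 3S 3R)
6. 1 raider ← the old quay.  (the old quay: 3S 2R; the new quay: 3S 2R)
7. 1 settler and 2 raiders → the new quay.  (the old quay: 2S 0R; the new quay: 4S 4R)
8. 1 raider ← the old quay.  (the old quay: 2S 1R; the new quay: 4S 3R)
9. 2 settlers and 1 raider → the new quay.  (the old quay: 0S 0R; the new quay: 6S 4R)

Yes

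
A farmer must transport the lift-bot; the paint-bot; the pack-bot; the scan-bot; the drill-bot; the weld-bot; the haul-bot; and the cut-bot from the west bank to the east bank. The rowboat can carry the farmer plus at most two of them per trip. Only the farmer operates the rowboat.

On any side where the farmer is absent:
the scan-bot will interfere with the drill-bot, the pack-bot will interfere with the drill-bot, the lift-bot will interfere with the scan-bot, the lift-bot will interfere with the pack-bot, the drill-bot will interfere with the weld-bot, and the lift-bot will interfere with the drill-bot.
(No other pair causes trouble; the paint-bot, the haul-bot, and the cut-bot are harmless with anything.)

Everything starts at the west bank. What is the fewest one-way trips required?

13

Counting alone: the farmer can take at most 2 across per trip to the east bank, so moving all 8 needs at least 4 loaded trips out, with a return between consecutive ones — at least 7 crossings.
The safety rule pushes this higher. Following every safe sequence of crossings, the most of the 8 that can be at the east bank as the rowboat arrives there on crossings 7, 9, 11 is 5, 6, 7 respectively — never all 8.
So no plan with fewer than 13 crossings exists, and this one achieves 13:
1. Farmer goes to the east bank with the drill-bot and the lift-bot.
2. Farmer goes back to the west bank with the lift-bot.
3. Farmer goes to the east bank with the lift-bot and the paint-bot.
4. Farmer goes back to the west bank with the lift-bot.
5. Farmer goes to the east bank with the lift-bot and the weld-bot.
6. Farmer goes back to the west bank with the drill-bot.
7. Farmer goes to the east bank with the pack-bot and the scan-bot.
8. Farmer goes back to the west bank with the lift-bot.
9. Farmer goes to the east bank with the haul-bot and the lift-bot.
10. Farmer goes back to the west bank with the lift-bot.
11. Farmer goes to the east bank with the cut-bot and the lift-bot.
12. Farmer goes back to the west bank with the lift-bot.
13. Farmer goes to the east bank with the drill-bot and the lift-bot.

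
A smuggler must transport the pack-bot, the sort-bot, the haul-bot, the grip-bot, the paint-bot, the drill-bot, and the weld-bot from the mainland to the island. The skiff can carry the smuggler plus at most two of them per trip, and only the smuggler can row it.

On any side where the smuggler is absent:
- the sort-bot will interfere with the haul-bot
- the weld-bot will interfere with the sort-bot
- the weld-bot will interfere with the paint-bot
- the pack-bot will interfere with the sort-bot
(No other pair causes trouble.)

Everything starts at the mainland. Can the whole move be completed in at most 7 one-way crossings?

Yes — this plan uses 7 crossings (≤ 7):
1. Smuggler goes to the island with the paint-bot and the sort-bot.
2. Smuggler goes back to the mainland alone.
3. Smuggler goes to the island with the drill-bot and the grip-bot.
4. Smuggler goes back to the mainland alone.
5. Smuggler goes to the island with the haul-bot and the pack-bot.
6. Smuggler goes back to the mainland with the sort-bot.
7. Smuggler goes to the island with the sort-bot and the weld-bot.

Yes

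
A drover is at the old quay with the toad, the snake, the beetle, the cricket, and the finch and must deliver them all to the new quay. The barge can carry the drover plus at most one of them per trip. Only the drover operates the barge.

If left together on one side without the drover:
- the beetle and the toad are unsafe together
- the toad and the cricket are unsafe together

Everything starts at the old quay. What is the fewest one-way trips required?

Counting alone: the drover can take at most 1 across per trip to the new quay, so moving all 5 needs at least 5 loaded trips out, with a return between consecutive ones — at least 9 crossings.
The safety rule pushes this higher. Following every safe sequence of crossings, the most of the 5 that can be at the new quay as the barge arrives there on crossing 9 is 4 — never all 5.
So no plan with fewer than 11 crossings exists, and this one achieves 11:
1. Drover goes to the new quay with the toad.  [the old quay: the beetle, the cricket, the finch, the snake | the new quay: the toad]
2. Drover goes back to the old quay alone.  [the old quay: the beetle, the cricket, the finch, the snake | the new quay: the toad]
3. Drover goes to the new quay with the snake.  [the old quay: the beetle, the cricket, the finch | the new quay: the snake, the toad]
4. Drover goes back to the old quay alone.  [the old quay: the beetle, the cricket, the finch | the new quay: the snake, the toad]
5. Drover goes to the new quay with the beetle.  [the old quay: the cricket, the finch | the new quay: the beetle, the snake, the toad]
6. Drover goes back to the old quay with the toad.  [the old quay: the cricket, the finch, the toad | the new quay: the beetle, the snake]
7. Drover goes to the new quay with the cricket.  [the old quay: the finch, the toad | the new quay: the beetle, the cricket, the snake]
8. Drover goes back to the old quay alone.  [the old quay: the finch, the toad | the new quay: the beetle, the cricket, the snake]
9. Drover goes to the new quay with the finch.  [the old quay: the toad | the new quay: the beetle, the cricket, the finch, the snake]
10. Drover goes back to the old quay alone.  [the old quay: the toad | the new quay: the beetle, the cricket, the finch, the snake]
11. Drover goes to the new quay with the toad.  [the old quay: — | the new quay: the beetle, the cricket, the finch, the snake, the toad]

11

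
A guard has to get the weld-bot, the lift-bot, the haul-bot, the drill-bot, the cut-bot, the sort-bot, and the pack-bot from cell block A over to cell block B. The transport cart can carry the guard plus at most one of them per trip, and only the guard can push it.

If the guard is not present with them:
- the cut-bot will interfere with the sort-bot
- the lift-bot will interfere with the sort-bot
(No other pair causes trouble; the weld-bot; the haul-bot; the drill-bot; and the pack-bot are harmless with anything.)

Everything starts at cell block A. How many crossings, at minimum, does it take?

15

Counting alone: the guard can take at most 1 across per trip to cell block B, so moving all 7 needs at least 7 loaded trips out, with a return between consecutive ones — at least 13 crossings.
The safety rule pushes this higher. Following every safe sequence of crossings, the most of the 7 that can be at cell block B as the transport cart arrives there on crossing 13 is 6 — never all 7.
So no plan with fewer than 15 crossings exists, and this one achieves 15:
1. Guard goes to cell block B with the sort-bot.
2. Guard goes back to cell block A alone.
3. Guard goes to cell block B with the weld-bot.
4. Guard goes back to cell block A alone.
5. Guard goes to cell block B with the lift-bot.
6. Guard goes back to cell block A with the sort-bot.
7. Guard goes to cell block B with the cut-bot.
8. Guard goes back to cell block A alone.
9. Guard goes to cell block B with the haul-bot.
10. Guard goes back to cell block A alone.
11. Guard goes to cell block B with the drill-bot.
12. Guard goes back to cell block A alone.
13. Guard goes to cell block B with the pack-bot.
14. Guard goes back to cell block A alone.
15. Guard goes to cell block B with the sort-bot.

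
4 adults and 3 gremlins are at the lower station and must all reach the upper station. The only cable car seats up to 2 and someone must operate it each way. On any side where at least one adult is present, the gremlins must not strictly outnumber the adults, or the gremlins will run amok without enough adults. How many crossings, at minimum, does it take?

11

Counting alone: each trip to the upper station takes at most 2 across and each return brings at least 1 back, so after t trips out (and t−1 returns) at most 2t − (t−1) of the 7 are across; that first reaches 7 at t = 6, so at least 11 crossings are needed.
The plan below uses exactly 11 crossings, so it is optimal:
1. 2 gremlins → the upper station.  (the lower station: 4A 1G; the upper station: 0A 2G)
2. 1 gremlin ← the lower station.  (the lower station: 4A 2G; the upper station: 0A 1G)
3. 2 gremlins → the upper station.  (the lower station: 4A 0G; the upper station: 0A 3G)
4. 1 gremlin ← the lower station.  (the lower station: 4A 1G; the upper station: 0A 2G)
5. 2 adults → the upper station.  (the lower station: 2A 1G; the upper station: 2A 2G)
6. 1 gremlin ← the lower station.  (the lower station: 2A 2G; the upper station: 2A 1G)
7. 1 adult and 1 gremlin → the upper station.  (the lower station: 1A 1G; the upper station: 3A 2G)
8. 1 adult ← the lower station.  (the lower station: 2A 1G; the upper station: 2A 2G)
9. 1 adult and 1 gremlin → the upper station.  (the lower station: 1A 0G; the upper station: 3A 3G)
10. 1 gremlin ← the lower station.  (the lower station: 1A 1G; the upper station: 3A 2G)
11. 1 adult and 1 gremlin → the upper station.  (the lower station: 0A 0G; the upper station: 4A 3G)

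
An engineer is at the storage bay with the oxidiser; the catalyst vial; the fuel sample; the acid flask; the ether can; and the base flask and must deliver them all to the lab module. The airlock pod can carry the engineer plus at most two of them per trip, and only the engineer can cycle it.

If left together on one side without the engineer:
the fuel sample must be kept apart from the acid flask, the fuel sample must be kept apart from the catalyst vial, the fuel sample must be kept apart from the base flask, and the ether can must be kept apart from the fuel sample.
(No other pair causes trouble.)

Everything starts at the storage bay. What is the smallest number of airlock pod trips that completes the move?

Counting alone: the engineer can take at most 2 across per trip to the lab module, so moving all 6 needs at least 3 loaded trips out, with a return between consecutive ones — at least 5 crossings.
The safety rule pushes this higher. Following every safe sequence of crossings, the most of the 6 that can be at the lab module as the airlock pod arrives there on crossing 5 is 5 — never all 6.
So no plan with fewer than 7 crossings exists, and this one achieves 7:
1. Engineer goes to the lab module with the fuel sample.  [the storage bay: the acid flask, the base flask, the catalyst vial, the ether can, the oxidiser | the lab module: the fuel sample]
2. Engineer goes back to the storage bay alone.  [the storage bay: the acid flask, the base flask, the catalyst vial, the ether can, the oxidiser | the lab module: the fuel sample]
3. Engineer goes to the lab module with the acid flask and the catalyst vial.  [the storage bay: the base flask, the ether can, the oxidiser | the lab module: the acid flask, the catalyst vial, the fuel sample]
4. Engineer goes back to the storage bay with the fuel sample.  [the storage bay: the base flask, the ether can, the fuel sample, the oxidiser | the lab module: the acid flask, the catalyst vial]
5. Engineer goes to the lab module with the base flask and the ether can.  [the storage bay: the fuel sample, the oxidiser | the lab module: the acid flask, the base flask, the catalyst vial, the ether can]
6. Engineer goes back to the storage bay alone.  [the storage bay: the fuel sample, the oxidiser | the lab module: the acid flask, the base flask, the catalyst vial, the ether can]
7. Engineer goes to the lab module with the fuel sample and the oxidiser.  [the storage bay: — | the lab module: the acid flask, the base flask, the catalyst vial, the ether can, the fuel sample, the oxidiser]

7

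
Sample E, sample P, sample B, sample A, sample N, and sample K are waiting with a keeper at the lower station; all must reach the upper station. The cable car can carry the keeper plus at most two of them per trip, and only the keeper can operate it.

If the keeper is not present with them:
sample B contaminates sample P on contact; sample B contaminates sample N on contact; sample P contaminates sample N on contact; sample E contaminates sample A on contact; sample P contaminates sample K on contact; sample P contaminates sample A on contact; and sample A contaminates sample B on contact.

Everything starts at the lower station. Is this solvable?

Whatever the first load, the items left behind include a forbidden pair without the keeper. No opening move is safe, so no plan exists.

No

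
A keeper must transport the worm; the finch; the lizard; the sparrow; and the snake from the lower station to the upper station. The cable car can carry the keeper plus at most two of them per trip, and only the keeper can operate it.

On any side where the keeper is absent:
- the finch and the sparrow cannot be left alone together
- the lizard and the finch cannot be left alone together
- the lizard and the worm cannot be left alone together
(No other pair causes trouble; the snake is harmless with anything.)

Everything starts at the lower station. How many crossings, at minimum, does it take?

Counting alone: the keeper can take at most 2 across per trip to the upper station, so moving all 5 needs at least 3 loaded trips out, with a return between consecutive ones — at least 5 crossings.
The plan below uses exactly 5 crossings, so it is optimal:
1. Keeper goes to the upper station with the finch and the worm.
2. Keeper goes back to the lower station alone.
3. Keeper goes to the upper station with the snake.
4. Keeper goes back to the lower station alone.
5. Keeper goes to the upper station with the lizard and the sparrow.

5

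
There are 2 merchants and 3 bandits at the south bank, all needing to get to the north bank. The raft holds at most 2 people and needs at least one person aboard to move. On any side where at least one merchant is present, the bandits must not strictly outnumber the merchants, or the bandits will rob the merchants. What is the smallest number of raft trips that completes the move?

The bandits already outnumber the merchants at the south bank before anyone moves, so the starting position itself is disallowed.

impossible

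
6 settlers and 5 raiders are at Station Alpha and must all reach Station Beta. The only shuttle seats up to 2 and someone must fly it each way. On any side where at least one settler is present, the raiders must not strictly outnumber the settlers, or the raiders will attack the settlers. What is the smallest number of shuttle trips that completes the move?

19

Counting alone: each trip to Station Beta takes at most 2 across and each return brings at least 1 back, so after t trips out (and t−1 returns) at most 2t − (t−1) of the 11 are across; that first reaches 11 at t = 10, so at least 19 crossings are needed.
The plan below uses exactly 19 crossings, so it is optimal:
1. 2 raiders → Station Beta.  (Station Alpha: 6S 3R; Station Beta: 0S 2R)
2. 1 raider ← Station Alpha.  (Station Alpha: 6S 4R; Station Beta: 0S 1R)
3. 2 raiders → Station Beta.  (Station Alpha: 6S 2R; Station Beta: 0S 3R)
4. 1 raider ← Station Alpha.  (Station Alpha: 6S 3R; Station Beta: 0S 2R)
5. 2 settlers → Station Beta.  (Station Alpha: 4S 3R; Station Beta: 2S 2R)
6. 1 raider ← Station Alpha.  (Station Alpha: 4S 4R; Station Beta: 2S 1R)
7. 1 settler and 1 raider → Station Beta.  (Station Alpha: 3S 3R; Station Beta: 3S 2R)
8. 1 settler ← Station Alpha.  (Station Alpha: 4S 3R; Station Beta: 2S 2R)
9. 1 settler and 1 raider → Station Beta.  (Station Alpha: 3S 2R; Station Beta: 3S 3R)
10. 1 raider ← Station Alpha.  (Station Alpha: 3S 3R; Station Beta: 3S 2R)
11. 1 settler and 1 raider → Station Beta.  (Station Alpha: 2S 2R; Station Beta: 4S 3R)
12. 1 settler ← Station Alpha.  (Station Alpha: 3S 2R; Station Beta: 3S 3R)
13. 1 settler and 1 raider → Station Beta.  (Station Alpha: 2S 1R; Station Beta: 4S 4R)
14. 1 raider ← Station Alpha.  (Station Alpha: 2S 2R; Station Beta: 4S 3R)
15. 1 settler and 1 raider → Station Beta.  (Station Alpha: 1S 1R; Station Beta: 5S 4R)
16. 1 settler ← Station Alpha.  (Station Alpha: 2S 1R; Station Beta: 4S 4R)
17. 1 settler and 1 raider → Station Beta.  (Station Alpha: 1S 0R; Station Beta: 5S 5R)
18. 1 raider ← Station Alpha.  (Station Alpha: 1S 1R; Station Beta: 5S 4R)
19. 1 settler and 1 raider → Station Beta.  (Station Alpha: 0S 0R; Station Beta: 6S 5R)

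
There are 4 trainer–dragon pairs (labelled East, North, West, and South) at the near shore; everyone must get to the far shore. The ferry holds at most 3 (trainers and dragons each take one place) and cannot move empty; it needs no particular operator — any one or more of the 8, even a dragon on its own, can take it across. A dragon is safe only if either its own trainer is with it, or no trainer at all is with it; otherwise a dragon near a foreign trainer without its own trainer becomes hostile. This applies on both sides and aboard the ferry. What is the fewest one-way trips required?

9

Counting alone: each trip to the far shore takes at most 3 across and each return brings at least 1 back, so after t trips out (and t−1 returns) at most 3t − (t−1) of the 8 are across; that first reaches 8 at t = 4, so at least 7 crossings are needed.
The safety rule pushes this higher. Following every safe sequence of crossings, the most of the 8 that can be at the far shore as the ferry arrives there on crossing 7 is 7 — never all 8.
So no plan with fewer than 9 crossings exists, and this one achieves 9:
1. dragon East and trainer East cross → the far shore.
2. trainer East crosses ← the near shore.
3. dragon North, trainer East, and trainer North cross → the far shore.
4. dragon East and trainer East cross ← the near shore.
5. trainer East, trainer South, and trainer West cross → the far shore.
6. dragon North crosses ← the near shore.
7. dragon East and dragon North cross → the far shore.
8. dragon East crosses ← the near shore.
9. dragon East, dragon South, and dragon West cross → the far shore.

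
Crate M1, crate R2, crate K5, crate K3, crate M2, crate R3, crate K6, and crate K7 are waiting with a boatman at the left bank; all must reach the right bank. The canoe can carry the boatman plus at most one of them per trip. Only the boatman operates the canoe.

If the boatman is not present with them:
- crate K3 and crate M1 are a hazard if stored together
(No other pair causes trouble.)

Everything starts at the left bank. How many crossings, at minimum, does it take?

Counting alone: the boatman can take at most 1 across per trip to the right bank, so moving all 8 needs at least 8 loaded trips out, with a return between consecutive ones — at least 15 crossings.
The plan below uses exactly 15 crossings, so it is optimal:
1. Boatman goes to the right bank with crate M1.
2. Boatman goes back to the left bank alone.
3. Boatman goes to the right bank with crate R2.
4. Boatman goes back to the left bank alone.
5. Boatman goes to the right bank with crate K5.
6. Boatman goes back to the left bank alone.
7. Boatman goes to the right bank with crate M2.
8. Boatman goes back to the left bank alone.
9. Boatman goes to the right bank with crate R3.
10. Boatman goes back to the left bank alone.
11. Boatman goes to the right bank with crate K6.
12. Boatman goes back to the left bank alone.
13. Boatman goes to the right bank with crate K7.
14. Boatman goes back to the left bank alone.
15. Boatman goes to the right bank with crate K3.

15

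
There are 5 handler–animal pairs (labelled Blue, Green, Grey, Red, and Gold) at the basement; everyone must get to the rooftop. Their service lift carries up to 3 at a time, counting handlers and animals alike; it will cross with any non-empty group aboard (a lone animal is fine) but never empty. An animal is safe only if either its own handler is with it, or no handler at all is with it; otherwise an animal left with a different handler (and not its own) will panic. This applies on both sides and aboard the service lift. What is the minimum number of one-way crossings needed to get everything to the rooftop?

Counting alone: each trip to the rooftop takes at most 3 across and each return brings at least 1 back, so after t trips out (and t−1 returns) at most 3t − (t−1) of the 10 are across; that first reaches 10 at t = 5, so at least 9 crossings are needed.
The safety rule pushes this higher. Following every safe sequence of crossings, the most of the 10 that can be at the rooftop as the service lift arrives there on crossing 9 is 9 — never all 10.
So no plan with fewer than 11 crossings exists, and this one achieves 11:
1. animal Blue and handler Blue cross → the rooftop.
2. handler Blue crosses ← the basement.
3. animal Green, animal Grey, and animal Red cross → the rooftop.
4. animal Blue crosses ← the basement.
5. handler Green, handler Grey, and handler Red cross → the rooftop.
6. animal Green and handler Green cross ← the basement.
7. handler Blue, handler Gold, and handler Green cross → the rooftop.
8. animal Grey crosses ← the basement.
9. animal Blue and animal Green cross → the rooftop.
10. animal Blue crosses ← the basement.
11. animal Blue, animal Gold, and animal Grey cross → the rooftop.

11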